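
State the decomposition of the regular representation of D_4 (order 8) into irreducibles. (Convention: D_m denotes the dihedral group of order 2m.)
Each irreducible V_i of dimension d_i appears with multiplicity d_i, i.e. rho_reg = (direct sum over all irreducibles V_i) d_i V_i. The irreducible dimensions for D_4 are 1, 1, 1, 1, 2: 4 irreducibles of dimension 1, each with multiplicity 1; 1 irreducible of dimension 2, with multiplicity 2. Total dimension 4*1*1 + 1*2*2 = 8 = |G|.

Justification: General theorem: in the regular representation of a finite group G, each irreducible appears with multiplicity equal to its dimension. Check: dim(rho_reg) = sum d_i^2 = 1 + 1 + 1 + 1 + 4 = 8 = |G|.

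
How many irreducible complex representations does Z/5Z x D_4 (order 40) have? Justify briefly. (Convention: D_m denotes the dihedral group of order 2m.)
25

Details: The number of irreducible complex representations of a finite group equals its number of conjugacy classes. For a direct product, #classes(G x H) = #classes(G) * #classes(H). Z/5Z has 5 classes (abelian), D_4 has 5 classes, so 5 * 5 = 25, so Z/5Z x D_4 (order 40) has exactly 25 irreducible complex representations.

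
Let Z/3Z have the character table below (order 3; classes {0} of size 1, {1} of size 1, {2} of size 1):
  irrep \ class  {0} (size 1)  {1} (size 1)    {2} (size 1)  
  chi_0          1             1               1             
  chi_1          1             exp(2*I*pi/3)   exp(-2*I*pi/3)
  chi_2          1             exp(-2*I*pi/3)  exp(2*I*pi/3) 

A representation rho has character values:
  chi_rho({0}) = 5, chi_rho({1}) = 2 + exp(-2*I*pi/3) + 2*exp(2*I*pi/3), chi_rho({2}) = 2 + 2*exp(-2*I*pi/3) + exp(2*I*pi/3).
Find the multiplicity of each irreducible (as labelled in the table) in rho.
Multiplicities: chi_0: 2, chi_1: 2, chi_2: 1.

Proof sketch: Use <chi_rho, chi> = (1/|G|) sum_C |C| * chi_rho(C) * conj(chi(C)) with |G| = 3 for each irreducible chi in the table:
  <chi_rho, chi_0> = (1/3)[1*(5)*conj(1) + 1*(2 + exp(-2*I*pi/3) + 2*exp(2*I*pi/3))*conj(1) + 1*(2 + 2*exp(-2*I*pi/3) + exp(2*I*pi/3))*conj(1)]
      = (1/3)[(5) + (2 + exp(-2*I*pi/3) + 2*exp(2*I*pi/3)) + (2 + 2*exp(-2*I*pi/3) + exp(2*I*pi/3))] = 6/3 = 2
  <chi_rho, chi_1> = (1/3)[1*(5)*conj(1) + 1*(2 + exp(-2*I*pi/3) + 2*exp(2*I*pi/3))*conj(exp(2*I*pi/3)) + 1*(2 + 2*exp(-2*I*pi/3) + exp(2*I*pi/3))*conj(exp(-2*I*pi/3))]
      = (1/3)[(5) + (2 + 2*exp(-2*I*pi/3) + exp(2*I*pi/3)) + (2 + exp(-2*I*pi/3) + 2*exp(2*I*pi/3))] = 6/3 = 2
  <chi_rho, chi_2> = (1/3)[1*(5)*conj(1) + 1*(2 + exp(-2*I*pi/3) + 2*exp(2*I*pi/3))*conj(exp(-2*I*pi/3)) + 1*(2 + 2*exp(-2*I*pi/3) + exp(2*I*pi/3))*conj(exp(2*I*pi/3))]
      = (1/3)[(5) + (-1) + (-1)] = 3/3 = 1
(Exp terms are combined using exp(i*s)*conj(exp(i*t)) = exp(i*(s-t)), and sums of them are collapsed using the identity that for every m > 1 the m distinct m-th roots of unity sum to 0, e.g. 1 + exp(2*I*pi/3) + exp(-2*I*pi/3) = 0.)
Dimension check: dim(rho) = sum (mult * dim) = 2*1 + 2*1 + 1*1 = 5 = chi_rho(e) = 5.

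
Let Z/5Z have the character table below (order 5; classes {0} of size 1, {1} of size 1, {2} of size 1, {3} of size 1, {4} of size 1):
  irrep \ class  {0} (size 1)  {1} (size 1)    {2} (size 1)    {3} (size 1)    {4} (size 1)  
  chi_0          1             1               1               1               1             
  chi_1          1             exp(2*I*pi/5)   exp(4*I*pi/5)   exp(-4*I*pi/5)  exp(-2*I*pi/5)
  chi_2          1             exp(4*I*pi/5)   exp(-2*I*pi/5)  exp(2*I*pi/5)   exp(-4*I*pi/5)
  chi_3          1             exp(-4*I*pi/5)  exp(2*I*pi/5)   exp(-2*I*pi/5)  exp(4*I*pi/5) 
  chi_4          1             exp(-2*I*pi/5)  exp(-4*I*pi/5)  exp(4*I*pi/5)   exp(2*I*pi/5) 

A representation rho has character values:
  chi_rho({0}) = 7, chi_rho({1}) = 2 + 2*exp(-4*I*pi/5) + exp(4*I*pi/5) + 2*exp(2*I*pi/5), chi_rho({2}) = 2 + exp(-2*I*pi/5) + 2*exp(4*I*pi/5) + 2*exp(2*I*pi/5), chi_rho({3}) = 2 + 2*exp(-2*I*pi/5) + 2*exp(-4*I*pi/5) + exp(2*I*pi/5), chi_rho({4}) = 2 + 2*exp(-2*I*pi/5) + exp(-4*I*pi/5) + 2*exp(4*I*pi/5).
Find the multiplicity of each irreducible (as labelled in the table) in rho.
Multiplicities: chi_0: 2, chi_1: 2, chi_2: 1, chi_3: 2, chi_4: 0.

Proof sketch: Use <chi_rho, chi> = (1/|G|) sum_C |C| * chi_rho(C) * conj(chi(C)) with |G| = 5 for each irreducible chi in the table:
  <chi_rho, chi_0> = (1/5)[1*(7)*conj(1) + 1*(2 + 2*exp(-4*I*pi/5) + exp(4*I*pi/5) + 2*exp(2*I*pi/5))*conj(1) + 1*(2 + exp(-2*I*pi/5) + 2*exp(4*I*pi/5) + 2*exp(2*I*pi/5))*conj(1) + 1*(2 + 2*exp(-2*I*pi/5) + 2*exp(-4*I*pi/5) + exp(2*I*pi/5))*conj(1) + 1*(2 + 2*exp(-2*I*pi/5) + exp(-4*I*pi/5) + 2*exp(4*I*pi/5))*conj(1)]
      = (1/5)[(7) + (2 + 2*exp(-4*I*pi/5) + exp(4*I*pi/5) + 2*exp(2*I*pi/5)) + (2 + exp(-2*I*pi/5) + 2*exp(4*I*pi/5) + 2*exp(2*I*pi/5)) + (2 + 2*exp(-2*I*pi/5) + 2*exp(-4*I*pi/5) + exp(2*I*pi/5)) + (2 + 2*exp(-2*I*pi/5) + exp(-4*I*pi/5) + 2*exp(4*I*pi/5))] = 10/5 = 2
  <chi_rho, chi_1> = (1/5)[1*(7)*conj(1) + 1*(2 + 2*exp(-4*I*pi/5) + exp(4*I*pi/5) + 2*exp(2*I*pi/5))*conj(exp(2*I*pi/5)) + 1*(2 + exp(-2*I*pi/5) + 2*exp(4*I*pi/5) + 2*exp(2*I*pi/5))*conj(exp(4*I*pi/5)) + 1*(2 + 2*exp(-2*I*pi/5) + 2*exp(-4*I*pi/5) + exp(2*I*pi/5))*conj(exp(-4*I*pi/5)) + 1*(2 + 2*exp(-2*I*pi/5) + exp(-4*I*pi/5) + 2*exp(4*I*pi/5))*conj(exp(-2*I*pi/5))]
      = (1/5)[(7) + (2 + 2*exp(-2*I*pi/5) + exp(2*I*pi/5) + 2*exp(4*I*pi/5)) + (2 + 2*exp(-2*I*pi/5) + 2*exp(-4*I*pi/5) + exp(4*I*pi/5)) + (2 + exp(-4*I*pi/5) + 2*exp(4*I*pi/5) + 2*exp(2*I*pi/5)) + (2 + 2*exp(-4*I*pi/5) + exp(-2*I*pi/5) + 2*exp(2*I*pi/5))] = 10/5 = 2
  <chi_rho, chi_2> = (1/5)[1*(7)*conj(1) + 1*(2 + 2*exp(-4*I*pi/5) + exp(4*I*pi/5) + 2*exp(2*I*pi/5))*conj(exp(4*I*pi/5)) + 1*(2 + exp(-2*I*pi/5) + 2*exp(4*I*pi/5) + 2*exp(2*I*pi/5))*conj(exp(-2*I*pi/5)) + 1*(2 + 2*exp(-2*I*pi/5) + 2*exp(-4*I*pi/5) + exp(2*I*pi/5))*conj(exp(2*I*pi/5)) + 1*(2 + 2*exp(-2*I*pi/5) + exp(-4*I*pi/5) + 2*exp(4*I*pi/5))*conj(exp(-4*I*pi/5))]
      = (1/5)[(7) + (1 + 2*exp(-2*I*pi/5) + 2*exp(-4*I*pi/5) + 2*exp(2*I*pi/5)) + (1 + 2*exp(-4*I*pi/5) + 2*exp(4*I*pi/5) + 2*exp(2*I*pi/5)) + (1 + 2*exp(-2*I*pi/5) + 2*exp(-4*I*pi/5) + 2*exp(4*I*pi/5)) + (1 + 2*exp(-2*I*pi/5) + 2*exp(4*I*pi/5) + 2*exp(2*I*pi/5))] = 5/5 = 1
  <chi_rho, chi_3> = (1/5)[1*(7)*conj(1) + 1*(2 + 2*exp(-4*I*pi/5) + exp(4*I*pi/5) + 2*exp(2*I*pi/5))*conj(exp(-4*I*pi/5)) + 1*(2 + exp(-2*I*pi/5) + 2*exp(4*I*pi/5) + 2*exp(2*I*pi/5))*conj(exp(2*I*pi/5)) + 1*(2 + 2*exp(-2*I*pi/5) + 2*exp(-4*I*pi/5) + exp(2*I*pi/5))*conj(exp(-2*I*pi/5)) + 1*(2 + 2*exp(-2*I*pi/5) + exp(-4*I*pi/5) + 2*exp(4*I*pi/5))*conj(exp(4*I*pi/5))]
      = (1/5)[(7) + (2 + 2*exp(-4*I*pi/5) + exp(-2*I*pi/5) + 2*exp(4*I*pi/5)) + (2 + 2*exp(-2*I*pi/5) + exp(-4*I*pi/5) + 2*exp(2*I*pi/5)) + (2 + 2*exp(-2*I*pi/5) + exp(4*I*pi/5) + 2*exp(2*I*pi/5)) + (2 + 2*exp(-4*I*pi/5) + exp(2*I*pi/5) + 2*exp(4*I*pi/5))] = 10/5 = 2
  <chi_rho, chi_4> = (1/5)[1*(7)*conj(1) + 1*(2 + 2*exp(-4*I*pi/5) + exp(4*I*pi/5) + 2*exp(2*I*pi/5))*conj(exp(-2*I*pi/5)) + 1*(2 + exp(-2*I*pi/5) + 2*exp(4*I*pi/5) + 2*exp(2*I*pi/5))*conj(exp(-4*I*pi/5)) + 1*(2 + 2*exp(-2*I*pi/5) + 2*exp(-4*I*pi/5) + exp(2*I*pi/5))*conj(exp(4*I*pi/5)) + 1*(2 + 2*exp(-2*I*pi/5) + exp(-4*I*pi/5) + 2*exp(4*I*pi/5))*conj(exp(2*I*pi/5))]
      = (1/5)[(7) + (2*exp(-2*I*pi/5) + exp(-4*I*pi/5) + 2*exp(4*I*pi/5) + 2*exp(2*I*pi/5)) + (2*exp(-2*I*pi/5) + 2*exp(-4*I*pi/5) + exp(2*I*pi/5) + 2*exp(4*I*pi/5)) + (2*exp(-4*I*pi/5) + exp(-2*I*pi/5) + 2*exp(4*I*pi/5) + 2*exp(2*I*pi/5)) + (2*exp(-2*I*pi/5) + 2*exp(-4*I*pi/5) + exp(4*I*pi/5) + 2*exp(2*I*pi/5))] = 0/5 = 0
(Exp terms are combined using exp(i*s)*conj(exp(i*t)) = exp(i*(s-t)), and sums of them are collapsed using the identity that for every m > 1 the m distinct m-th roots of unity sum to 0, e.g. 1 + exp(2*I*pi/3) + exp(-2*I*pi/3) = 0.)
Dimension check: dim(rho) = sum (mult * dim) = 2*1 + 2*1 + 1*1 + 2*1 + 0*1 = 7 = chi_rho(e) = 7.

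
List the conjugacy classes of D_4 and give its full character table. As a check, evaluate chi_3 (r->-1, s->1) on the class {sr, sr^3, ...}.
Conjugacy classes: {e} of size 1, {r^2} of size 1, {r^1, r^3} of size 2, {s, sr^2, ...} of size 2, {sr, sr^3, ...} of size 2.
Character table:
  irrep \ class              {e} (size 1)  {r^2} (size 1)  {r^1, r^3} (size 2)  {s, sr^2, ...} (size 2)  {sr, sr^3, ...} (size 2)
  chi_1 (triv)               1             1               1                    1                        1                       
  chi_2 (sign: r->1, s->-1)  1             1               1                    -1                       -1                      
  chi_3 (r->-1, s->1)        1             1               -1                   1                        -1                      
  chi_4 (r->-1, s->-1)       1             1               -1                   -1                       1                       
  chi_5 (2d, j=1)            2             -2              0                    0                        0                       

Spot check: chi_3 (r->-1, s->1) on {sr, sr^3, ...} = -1.

Solution. D_4 has order 2*4 = 8 with 5 conjugacy classes, hence 5 irreducibles. Sum of squared dims 1 + 1 + 1 + 1 + 4 = 8 = |G|. Linear characters come from the abelianisation; the 2-dimensional irreps have character r^k -> 2*cos(2*pi*j*k/4), reflections -> 0.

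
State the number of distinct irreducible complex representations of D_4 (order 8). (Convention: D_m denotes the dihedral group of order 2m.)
5

Proof sketch: The number of irreducible complex representations of a finite group equals its number of conjugacy classes. D_4 has 5 conjugacy classes (n/2 + 3 for n even), so D_4 (order 8) has exactly 5 irreducible complex representations.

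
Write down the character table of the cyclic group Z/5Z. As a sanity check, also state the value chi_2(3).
Character table of Z/5Z (irreps indexed chi_0,...,chi_4 with chi_k(m) = zeta_5^(k*m), zeta_5 = exp(2*pi*i/5)):
  irrep \ class  {0} (size 1)  {1} (size 1)    {2} (size 1)    {3} (size 1)    {4} (size 1)  
  chi_0          1             1               1               1               1             
  chi_1          1             exp(2*I*pi/5)   exp(4*I*pi/5)   exp(-4*I*pi/5)  exp(-2*I*pi/5)
  chi_2          1             exp(4*I*pi/5)   exp(-2*I*pi/5)  exp(2*I*pi/5)   exp(-4*I*pi/5)
  chi_3          1             exp(-4*I*pi/5)  exp(2*I*pi/5)   exp(-2*I*pi/5)  exp(4*I*pi/5) 
  chi_4          1             exp(-2*I*pi/5)  exp(-4*I*pi/5)  exp(4*I*pi/5)   exp(2*I*pi/5) 

Spot check: chi_2(3) = zeta_5^(2*3) = zeta_5^6 = exp(2*I*pi/5).

Derivation: Z/5Z is abelian, so all 5 irreducible complex representations are 1-dimensional. They are given by chi_k(m) = zeta_5^(k*m) for k = 0,...,4. Row orthogonality: sum_m chi_k(m) conj(chi_l(m)) = 5 * [k = l].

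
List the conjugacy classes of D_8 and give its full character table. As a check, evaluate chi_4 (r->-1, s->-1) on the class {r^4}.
Conjugacy classes: {e} of size 1, {r^4} of size 1, {r^1, r^7} of size 2, {r^2, r^6} of size 2, {r^3, r^5} of size 2, {s, sr^2, ...} of size 4, {sr, sr^3, ...} of size 4.
Character table:
  irrep \ class              {e} (size 1)  {r^4} (size 1)  {r^1, r^7} (size 2)  {r^2, r^6} (size 2)  {r^3, r^5} (size 2)  {s, sr^2, ...} (size 4)  {sr, sr^3, ...} (size 4)
  chi_1 (triv)               1             1               1                    1                    1                    1                        1                       
  chi_2 (sign: r->1, s->-1)  1             1               1                    1                    1                    -1                       -1                      
  chi_3 (r->-1, s->1)        1             1               -1                   1                    -1                   1                        -1                      
  chi_4 (r->-1, s->-1)       1             1               -1                   1                    -1                   -1                       1                       
  chi_5 (2d, j=1)            2             -2              sqrt(2)              0                    -sqrt(2)             0                        0                       
  chi_6 (2d, j=2)            2             2               0                    -2                   0                    0                        0                       
  chi_7 (2d, j=3)            2             -2              -sqrt(2)             0                    sqrt(2)              0                        0                       

Spot check: chi_4 (r->-1, s->-1) on {r^4} = 1.

Reasoning: D_8 has order 2*8 = 16 with 7 conjugacy classes, hence 7 irreducibles. Sum of squared dims 1 + 1 + 1 + 1 + 4 + 4 + 4 = 16 = |G|. Linear characters come from the abelianisation; the 2-dimensional irreps have character r^k -> 2*cos(2*pi*j*k/8), reflections -> 0.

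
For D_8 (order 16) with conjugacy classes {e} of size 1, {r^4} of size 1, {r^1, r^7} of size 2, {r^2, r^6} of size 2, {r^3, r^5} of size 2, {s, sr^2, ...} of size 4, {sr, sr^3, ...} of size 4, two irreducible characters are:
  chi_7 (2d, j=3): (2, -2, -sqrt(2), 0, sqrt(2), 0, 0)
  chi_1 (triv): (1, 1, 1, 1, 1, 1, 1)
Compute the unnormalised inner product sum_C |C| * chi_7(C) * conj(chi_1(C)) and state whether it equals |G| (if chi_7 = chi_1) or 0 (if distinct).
Sum = 0; so <chi_7, chi_1> = 0 (distinct irreducibles are orthogonal).

Justification: Compute term by term over conjugacy classes (|C| * chi_7(C) * conj(chi_1(C))):
  1*(2)*conj(1) + 1*(-2)*conj(1) + 2*(-sqrt(2))*conj(1) + 2*(0)*conj(1) + 2*(sqrt(2))*conj(1) + 4*(0)*conj(1) + 4*(0)*conj(1)
  = (2) + (-2) + (-2*sqrt(2)) + (0) + (2*sqrt(2)) + (0) + (0)
  = 0.
Dividing by |G| = 16 gives 0/16 = 0, matching the row-orthogonality relation <chi_7, chi_1> = [chi_7 = chi_1].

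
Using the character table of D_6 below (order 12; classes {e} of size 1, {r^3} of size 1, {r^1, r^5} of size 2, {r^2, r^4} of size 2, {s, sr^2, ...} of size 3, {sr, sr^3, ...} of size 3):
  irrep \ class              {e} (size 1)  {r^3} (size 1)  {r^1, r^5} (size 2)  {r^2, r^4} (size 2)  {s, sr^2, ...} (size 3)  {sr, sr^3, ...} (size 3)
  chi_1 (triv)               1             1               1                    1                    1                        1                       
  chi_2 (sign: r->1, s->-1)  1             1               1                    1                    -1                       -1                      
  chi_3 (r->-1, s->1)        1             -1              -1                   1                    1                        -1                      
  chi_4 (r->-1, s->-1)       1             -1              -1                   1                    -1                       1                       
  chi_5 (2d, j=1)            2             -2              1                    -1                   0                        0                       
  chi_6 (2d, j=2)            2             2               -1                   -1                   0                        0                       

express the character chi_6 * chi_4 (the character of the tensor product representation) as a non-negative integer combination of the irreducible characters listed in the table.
chi_6 tensor chi_4 = chi_5 (all other irreducibles have multiplicity 0).

Why: The character of a tensor product is the pointwise product (chi_6 * chi_4)(C) = chi_6(C) * chi_4(C):
  {e}: (2)*(1), {r^3}: (2)*(-1), {r^1, r^5}: (-1)*(-1), {r^2, r^4}: (-1)*(1), {s, sr^2, ...}: (0)*(-1), {sr, sr^3, ...}: (0)*(1)
so (chi_6 * chi_4) takes values
  {e} -> 2, {r^3} -> -2, {r^1, r^5} -> 1, {r^2, r^4} -> -1, {s, sr^2, ...} -> 0, {sr, sr^3, ...} -> 0.
Now take the inner product of this character with each irreducible chi from the table, <chi_6*chi_4, chi> = (1/12) sum_C |C| (chi_6*chi_4)(C) conj(chi(C)):
  <chi_6*chi_4, chi_1> = (1/12)[1*(2)*conj(1) + 1*(-2)*conj(1) + 2*(1)*conj(1) + 2*(-1)*conj(1) + 3*(0)*conj(1) + 3*(0)*conj(1)]
      = (1/12)[(2) + (-2) + (2) + (-2) + (0) + (0)] = 0/12 = 0
  <chi_6*chi_4, chi_2> = (1/12)[1*(2)*conj(1) + 1*(-2)*conj(1) + 2*(1)*conj(1) + 2*(-1)*conj(1) + 3*(0)*conj(-1) + 3*(0)*conj(-1)]
      = (1/12)[(2) + (-2) + (2) + (-2) + (0) + (0)] = 0/12 = 0
  <chi_6*chi_4, chi_3> = (1/12)[1*(2)*conj(1) + 1*(-2)*conj(-1) + 2*(1)*conj(-1) + 2*(-1)*conj(1) + 3*(0)*conj(1) + 3*(0)*conj(-1)]
      = (1/12)[(2) + (2) + (-2) + (-2) + (0) + (0)] = 0/12 = 0
  <chi_6*chi_4, chi_4> = (1/12)[1*(2)*conj(1) + 1*(-2)*conj(-1) + 2*(1)*conj(-1) + 2*(-1)*conj(1) + 3*(0)*conj(-1) + 3*(0)*conj(1)]
      = (1/12)[(2) + (2) + (-2) + (-2) + (0) + (0)] = 0/12 = 0
  <chi_6*chi_4, chi_5> = (1/12)[1*(2)*conj(2) + 1*(-2)*conj(-2) + 2*(1)*conj(1) + 2*(-1)*conj(-1) + 3*(0)*conj(0) + 3*(0)*conj(0)]
      = (1/12)[(4) + (4) + (2) + (2) + (0) + (0)] = 12/12 = 1
  <chi_6*chi_4, chi_6> = (1/12)[1*(2)*conj(2) + 1*(-2)*conj(2) + 2*(1)*conj(-1) + 2*(-1)*conj(-1) + 3*(0)*conj(0) + 3*(0)*conj(0)]
      = (1/12)[(4) + (-4) + (-2) + (2) + (0) + (0)] = 0/12 = 0
Hence the multiplicities are chi_5: 1. Dimension check: dim(chi_6)*dim(chi_4) = 2*1 = 2 and sum (mult * dim) = 1*2 = 2.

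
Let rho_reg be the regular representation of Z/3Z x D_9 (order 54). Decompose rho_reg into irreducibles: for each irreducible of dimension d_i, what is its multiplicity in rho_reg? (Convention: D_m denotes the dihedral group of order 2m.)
Each irreducible V_i of dimension d_i appears with multiplicity d_i, i.e. rho_reg = (direct sum over all irreducibles V_i) d_i V_i. The irreducible dimensions for Z/3Z x D_9 are 1, 1, 1, 1, 1, 1, 2, 2, 2, 2, 2, 2, 2, 2, 2, 2, 2, 2: 6 irreducibles of dimension 1, each with multiplicity 1; 12 irreducibles of dimension 2, each with multiplicity 2. Total dimension 6*1*1 + 12*2*2 = 54 = |G|.

Argument: General theorem: in the regular representation of a finite group G, each irreducible appears with multiplicity equal to its dimension. Check: dim(rho_reg) = sum d_i^2 = 1 + 1 + 1 + 1 + 1 + 1 + 4 + 4 + 4 + 4 + 4 + 4 + 4 + 4 + 4 + 4 + 4 + 4 = 54 = |G|.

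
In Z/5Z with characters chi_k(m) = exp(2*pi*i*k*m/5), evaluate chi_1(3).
chi_1(3) = zeta_5^3 = exp(-4*I*pi/5)

Derivation: chi_1(3) = zeta_5^(1*3) = zeta_5^3. Since zeta_5^5 = 1, this equals zeta_5^3 = exp(2*pi*i*3/5) = exp(-4*I*pi/5).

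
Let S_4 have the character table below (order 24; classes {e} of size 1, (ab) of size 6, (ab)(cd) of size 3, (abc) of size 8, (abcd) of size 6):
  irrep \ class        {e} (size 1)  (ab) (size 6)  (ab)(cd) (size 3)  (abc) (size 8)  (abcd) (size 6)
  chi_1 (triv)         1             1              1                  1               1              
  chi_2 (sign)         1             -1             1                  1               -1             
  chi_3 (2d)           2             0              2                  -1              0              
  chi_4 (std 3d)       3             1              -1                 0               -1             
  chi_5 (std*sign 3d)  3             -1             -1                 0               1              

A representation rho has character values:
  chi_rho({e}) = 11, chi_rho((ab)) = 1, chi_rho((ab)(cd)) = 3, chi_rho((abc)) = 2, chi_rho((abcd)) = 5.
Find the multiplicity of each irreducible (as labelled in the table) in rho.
Multiplicities: chi_1: 3, chi_2: 0, chi_3: 1, chi_4: 0, chi_5: 2.

Derivation: Use <chi_rho, chi> = (1/|G|) sum_C |C| * chi_rho(C) * conj(chi(C)) with |G| = 24 for each irreducible chi in the table:
  <chi_rho, chi_1> = (1/24)[1*(11)*conj(1) + 6*(1)*conj(1) + 3*(3)*conj(1) + 8*(2)*conj(1) + 6*(5)*conj(1)]
      = (1/24)[(11) + (6) + (9) + (16) + (30)] = 72/24 = 3
  <chi_rho, chi_2> = (1/24)[1*(11)*conj(1) + 6*(1)*conj(-1) + 3*(3)*conj(1) + 8*(2)*conj(1) + 6*(5)*conj(-1)]
      = (1/24)[(11) + (-6) + (9) + (16) + (-30)] = 0/24 = 0
  <chi_rho, chi_3> = (1/24)[1*(11)*conj(2) + 6*(1)*conj(0) + 3*(3)*conj(2) + 8*(2)*conj(-1) + 6*(5)*conj(0)]
      = (1/24)[(22) + (0) + (18) + (-16) + (0)] = 24/24 = 1
  <chi_rho, chi_4> = (1/24)[1*(11)*conj(3) + 6*(1)*conj(1) + 3*(3)*conj(-1) + 8*(2)*conj(0) + 6*(5)*conj(-1)]
      = (1/24)[(33) + (6) + (-9) + (0) + (-30)] = 0/24 = 0
  <chi_rho, chi_5> = (1/24)[1*(11)*conj(3) + 6*(1)*conj(-1) + 3*(3)*conj(-1) + 8*(2)*conj(0) + 6*(5)*conj(1)]
      = (1/24)[(33) + (-6) + (-9) + (0) + (30)] = 48/24 = 2
Dimension check: dim(rho) = sum (mult * dim) = 3*1 + 0*1 + 1*2 + 0*3 + 2*3 = 11 = chi_rho(e) = 11.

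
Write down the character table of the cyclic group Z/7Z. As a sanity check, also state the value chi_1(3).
Character table of Z/7Z (irreps indexed chi_0,...,chi_6 with chi_k(m) = zeta_7^(k*m), zeta_7 = exp(2*pi*i/7)):
  irrep \ class  {0} (size 1)  {1} (size 1)    {2} (size 1)    {3} (size 1)    {4} (size 1)    {5} (size 1)    {6} (size 1)  
  chi_0          1             1               1               1               1               1               1             
  chi_1          1             exp(2*I*pi/7)   exp(4*I*pi/7)   exp(6*I*pi/7)   exp(-6*I*pi/7)  exp(-4*I*pi/7)  exp(-2*I*pi/7)
  chi_2          1             exp(4*I*pi/7)   exp(-6*I*pi/7)  exp(-2*I*pi/7)  exp(2*I*pi/7)   exp(6*I*pi/7)   exp(-4*I*pi/7)
  chi_3          1             exp(6*I*pi/7)   exp(-2*I*pi/7)  exp(4*I*pi/7)   exp(-4*I*pi/7)  exp(2*I*pi/7)   exp(-6*I*pi/7)
  chi_4          1             exp(-6*I*pi/7)  exp(2*I*pi/7)   exp(-4*I*pi/7)  exp(4*I*pi/7)   exp(-2*I*pi/7)  exp(6*I*pi/7) 
  chi_5          1             exp(-4*I*pi/7)  exp(6*I*pi/7)   exp(2*I*pi/7)   exp(-2*I*pi/7)  exp(-6*I*pi/7)  exp(4*I*pi/7) 
  chi_6          1             exp(-2*I*pi/7)  exp(-4*I*pi/7)  exp(-6*I*pi/7)  exp(6*I*pi/7)   exp(4*I*pi/7)   exp(2*I*pi/7) 

Spot check: chi_1(3) = zeta_7^(1*3) = zeta_7^3 = exp(6*I*pi/7).

Derivation: Z/7Z is abelian, so all 7 irreducible complex representations are 1-dimensional. They are given by chi_k(m) = zeta_7^(k*m) for k = 0,...,6. Row orthogonality: sum_m chi_k(m) conj(chi_l(m)) = 7 * [k = l].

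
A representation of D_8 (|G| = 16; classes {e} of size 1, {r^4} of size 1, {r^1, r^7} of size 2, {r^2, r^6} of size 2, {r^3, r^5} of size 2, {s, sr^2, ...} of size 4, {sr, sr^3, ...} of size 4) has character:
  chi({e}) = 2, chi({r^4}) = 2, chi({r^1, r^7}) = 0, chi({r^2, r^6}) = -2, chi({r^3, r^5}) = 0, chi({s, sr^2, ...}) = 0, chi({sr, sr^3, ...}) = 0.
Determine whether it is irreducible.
Irreducible: <chi, chi> = 1.

<chi, chi> = (1/|G|) sum_C |C| * |chi(C)|^2 = (1/16)[1*|2|^2 + 1*|2|^2 + 2*|0|^2 + 2*|-2|^2 + 2*|0|^2 + 4*|0|^2 + 4*|0|^2]
  = (1/16)[(4) + (4) + (0) + (8) + (0) + (0) + (0)] = 16/16 = 1.
A character is irreducible iff <chi, chi> = 1, so this representation is irreducible.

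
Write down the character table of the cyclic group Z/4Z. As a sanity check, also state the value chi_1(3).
Character table of Z/4Z (irreps indexed chi_0,...,chi_3 with chi_k(m) = zeta_4^(k*m), zeta_4 = exp(2*pi*i/4)):
  irrep \ class  {0} (size 1)  {1} (size 1)  {2} (size 1)  {3} (size 1)
  chi_0          1             1             1             1           
  chi_1          1             I             -1            -I          
  chi_2          1             -1            1             -1          
  chi_3          1             -I            -1            I           

Spot check: chi_1(3) = zeta_4^(1*3) = zeta_4^3 = -I.

Explanation: Z/4Z is abelian, so all 4 irreducible complex representations are 1-dimensional. They are given by chi_k(m) = zeta_4^(k*m) for k = 0,...,3. Row orthogonality: sum_m chi_k(m) conj(chi_l(m)) = 4 * [k = l].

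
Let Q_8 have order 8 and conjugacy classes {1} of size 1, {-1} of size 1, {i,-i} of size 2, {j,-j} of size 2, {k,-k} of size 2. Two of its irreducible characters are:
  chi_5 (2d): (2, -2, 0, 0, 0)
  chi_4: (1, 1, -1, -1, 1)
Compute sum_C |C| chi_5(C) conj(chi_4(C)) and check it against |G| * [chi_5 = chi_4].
Sum = 0; so <chi_5, chi_4> = 0 (distinct irreducibles are orthogonal).

Solution. Compute term by term over conjugacy classes (|C| * chi_5(C) * conj(chi_4(C))):
  1*(2)*conj(1) + 1*(-2)*conj(1) + 2*(0)*conj(-1) + 2*(0)*conj(-1) + 2*(0)*conj(1)
  = (2) + (-2) + (0) + (0) + (0)
  = 0.
Dividing by |G| = 8 gives 0/8 = 0, matching the row-orthogonality relation <chi_5, chi_4> = [chi_5 = chi_4].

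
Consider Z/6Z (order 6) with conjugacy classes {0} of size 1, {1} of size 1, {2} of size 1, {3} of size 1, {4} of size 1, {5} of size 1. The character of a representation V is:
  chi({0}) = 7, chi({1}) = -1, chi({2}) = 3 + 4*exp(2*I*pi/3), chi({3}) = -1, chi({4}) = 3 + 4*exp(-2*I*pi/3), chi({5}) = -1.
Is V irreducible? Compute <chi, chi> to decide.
Not irreducible (reducible): <chi, chi> = 13 > 1.

Proof sketch: <chi, chi> = (1/|G|) sum_C |C| * |chi(C)|^2 = (1/6)[1*|7|^2 + 1*|-1|^2 + 1*|3 + 4*exp(2*I*pi/3)|^2 + 1*|-1|^2 + 1*|3 + 4*exp(-2*I*pi/3)|^2 + 1*|-1|^2]
  = (1/6)[(49) + (1) + (13) + (1) + (13) + (1)] = 78/6 = 13.
(Exp terms are combined using exp(i*s)*conj(exp(i*t)) = exp(i*(s-t)), and sums of them are collapsed using the identity that for every m > 1 the m distinct m-th roots of unity sum to 0, e.g. 1 + exp(2*I*pi/3) + exp(-2*I*pi/3) = 0.)
A character is irreducible iff <chi, chi> = 1, so this representation is reducible.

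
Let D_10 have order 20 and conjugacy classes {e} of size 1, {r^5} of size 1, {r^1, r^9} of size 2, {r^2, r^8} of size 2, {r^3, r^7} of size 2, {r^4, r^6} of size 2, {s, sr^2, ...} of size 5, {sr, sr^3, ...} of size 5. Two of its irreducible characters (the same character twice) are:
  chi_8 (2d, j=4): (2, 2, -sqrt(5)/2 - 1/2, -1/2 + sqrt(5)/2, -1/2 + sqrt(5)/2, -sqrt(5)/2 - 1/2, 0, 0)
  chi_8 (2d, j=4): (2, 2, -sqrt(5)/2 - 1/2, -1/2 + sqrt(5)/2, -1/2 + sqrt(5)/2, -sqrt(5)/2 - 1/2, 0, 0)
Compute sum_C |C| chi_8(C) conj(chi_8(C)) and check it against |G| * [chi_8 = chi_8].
Sum = 20 = |G| = 20; so <chi_8, chi_8> = 1 (norm-1 confirms irreducibility).

Why: Compute term by term over conjugacy classes (|C| * chi_8(C) * conj(chi_8(C))):
  1*(2)*conj(2) + 1*(2)*conj(2) + 2*(-sqrt(5)/2 - 1/2)*conj(-sqrt(5)/2 - 1/2) + 2*(-1/2 + sqrt(5)/2)*conj(-1/2 + sqrt(5)/2) + 2*(-1/2 + sqrt(5)/2)*conj(-1/2 + sqrt(5)/2) + 2*(-sqrt(5)/2 - 1/2)*conj(-sqrt(5)/2 - 1/2) + 5*(0)*conj(0) + 5*(0)*conj(0)
  = (4) + (4) + (sqrt(5) + 3) + (3 - sqrt(5)) + (3 - sqrt(5)) + (sqrt(5) + 3) + (0) + (0)
  = 20.
Dividing by |G| = 20 gives 20/20 = 1, matching the row-orthogonality relation <chi_8, chi_8> = [chi_8 = chi_8].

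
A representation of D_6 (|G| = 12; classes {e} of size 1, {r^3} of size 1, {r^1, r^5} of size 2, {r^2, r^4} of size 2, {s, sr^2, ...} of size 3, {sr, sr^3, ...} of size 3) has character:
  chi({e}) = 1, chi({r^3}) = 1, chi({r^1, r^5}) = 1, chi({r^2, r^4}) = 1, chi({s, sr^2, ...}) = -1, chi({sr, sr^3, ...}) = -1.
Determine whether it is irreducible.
Irreducible: <chi, chi> = 1.

Working: <chi, chi> = (1/|G|) sum_C |C| * |chi(C)|^2 = (1/12)[1*|1|^2 + 1*|1|^2 + 2*|1|^2 + 2*|1|^2 + 3*|-1|^2 + 3*|-1|^2]
  = (1/12)[(1) + (1) + (2) + (2) + (3) + (3)] = 12/12 = 1.
A character is irreducible iff <chi, chi> = 1, so this representation is irreducible.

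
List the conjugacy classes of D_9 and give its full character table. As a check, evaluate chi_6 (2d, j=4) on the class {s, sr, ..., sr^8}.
Conjugacy classes: {e} of size 1, {r^1, r^8} of size 2, {r^2, r^7} of size 2, {r^3, r^6} of size 2, {r^4, r^5} of size 2, {s, sr, ..., sr^8} of size 9.
Character table:
  irrep \ class              {e} (size 1)  {r^1, r^8} (size 2)  {r^2, r^7} (size 2)  {r^3, r^6} (size 2)  {r^4, r^5} (size 2)  {s, sr, ..., sr^8} (size 9)
  chi_1 (triv)               1             1                    1                    1                    1                    1                          
  chi_2 (sign: r->1, s->-1)  1             1                    1                    1                    1                    -1                         
  chi_3 (2d, j=1)            2             2*cos(2*pi/9)        2*cos(4*pi/9)        -1                   -2*cos(pi/9)         0                          
  chi_4 (2d, j=2)            2             2*cos(4*pi/9)        -2*cos(pi/9)         -1                   2*cos(2*pi/9)        0                          
  chi_5 (2d, j=3)            2             -1                   -1                   2                    -1                   0                          
  chi_6 (2d, j=4)            2             -2*cos(pi/9)         2*cos(2*pi/9)        -1                   2*cos(4*pi/9)        0                          

Spot check: chi_6 (2d, j=4) on {s, sr, ..., sr^8} = 0.

Solution. D_9 has order 2*9 = 18 with 6 conjugacy classes, hence 6 irreducibles. Sum of squared dims 1 + 1 + 4 + 4 + 4 + 4 = 18 = |G|. Linear characters come from the abelianisation; the 2-dimensional irreps have character r^k -> 2*cos(2*pi*j*k/9), reflections -> 0.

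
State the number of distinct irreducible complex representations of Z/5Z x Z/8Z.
40

Argument: The number of irreducible complex representations of a finite group equals its number of conjugacy classes. Z/5Z x Z/8Z is abelian of order 40, so every element is its own conjugacy class: 40 classes, so Z/5Z x Z/8Z (order 40) has exactly 40 irreducible complex representations.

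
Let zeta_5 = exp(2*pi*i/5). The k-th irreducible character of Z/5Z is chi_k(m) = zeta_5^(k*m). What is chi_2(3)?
chi_2(3) = zeta_5^6 = exp(2*I*pi/5)

Proof sketch: chi_2(3) = zeta_5^(2*3) = zeta_5^6. Since zeta_5^5 = 1, this equals zeta_5^1 = exp(2*pi*i*1/5) = exp(2*I*pi/5).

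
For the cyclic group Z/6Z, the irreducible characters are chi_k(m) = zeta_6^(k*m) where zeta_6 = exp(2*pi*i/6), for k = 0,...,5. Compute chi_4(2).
chi_4(2) = zeta_6^8 = exp(2*I*pi/3)

Details: chi_4(2) = zeta_6^(4*2) = zeta_6^8. Since zeta_6^6 = 1, this equals zeta_6^2 = exp(2*pi*i*2/6) = exp(2*I*pi/3).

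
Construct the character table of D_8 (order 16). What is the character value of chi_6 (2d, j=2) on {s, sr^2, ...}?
Conjugacy classes: {e} of size 1, {r^4} of size 1, {r^1, r^7} of size 2, {r^2, r^6} of size 2, {r^3, r^5} of size 2, {s, sr^2, ...} of size 4, {sr, sr^3, ...} of size 4.
Character table:
  irrep \ class              {e} (size 1)  {r^4} (size 1)  {r^1, r^7} (size 2)  {r^2, r^6} (size 2)  {r^3, r^5} (size 2)  {s, sr^2, ...} (size 4)  {sr, sr^3, ...} (size 4)
  chi_1 (triv)               1             1               1                    1                    1                    1                        1                       
  chi_2 (sign: r->1, s->-1)  1             1               1                    1                    1                    -1                       -1                      
  chi_3 (r->-1, s->1)        1             1               -1                   1                    -1                   1                        -1                      
  chi_4 (r->-1, s->-1)       1             1               -1                   1                    -1                   -1                       1                       
  chi_5 (2d, j=1)            2             -2              sqrt(2)              0                    -sqrt(2)             0                        0                       
  chi_6 (2d, j=2)            2             2               0                    -2                   0                    0                        0                       
  chi_7 (2d, j=3)            2             -2              -sqrt(2)             0                    sqrt(2)              0                        0                       

Spot check: chi_6 (2d, j=2) on {s, sr^2, ...} = 0.

Why: D_8 has order 2*8 = 16 with 7 conjugacy classes, hence 7 irreducibles. Sum of squared dims 1 + 1 + 1 + 1 + 4 + 4 + 4 = 16 = |G|. Linear characters come from the abelianisation; the 2-dimensional irreps have character r^k -> 2*cos(2*pi*j*k/8), reflections -> 0.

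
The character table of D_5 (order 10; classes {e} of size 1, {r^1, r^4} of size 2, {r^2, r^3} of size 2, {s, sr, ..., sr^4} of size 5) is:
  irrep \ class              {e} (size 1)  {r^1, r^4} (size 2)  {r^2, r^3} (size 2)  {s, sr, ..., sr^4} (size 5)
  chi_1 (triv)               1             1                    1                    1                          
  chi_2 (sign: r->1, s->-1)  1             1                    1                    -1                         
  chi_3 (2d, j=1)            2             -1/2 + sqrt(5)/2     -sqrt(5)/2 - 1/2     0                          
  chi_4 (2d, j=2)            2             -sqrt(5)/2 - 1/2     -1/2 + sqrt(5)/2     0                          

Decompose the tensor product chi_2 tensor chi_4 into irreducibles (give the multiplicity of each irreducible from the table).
chi_2 tensor chi_4 = chi_4 (all other irreducibles have multiplicity 0).

Derivation: The character of a tensor product is the pointwise product (chi_2 * chi_4)(C) = chi_2(C) * chi_4(C):
  {e}: (1)*(2), {r^1, r^4}: (1)*(-sqrt(5)/2 - 1/2), {r^2, r^3}: (1)*(-1/2 + sqrt(5)/2), {s, sr, ..., sr^4}: (-1)*(0)
so (chi_2 * chi_4) takes values
  {e} -> 2, {r^1, r^4} -> -sqrt(5)/2 - 1/2, {r^2, r^3} -> -1/2 + sqrt(5)/2, {s, sr, ..., sr^4} -> 0.
Now take the inner product of this character with each irreducible chi from the table, <chi_2*chi_4, chi> = (1/10) sum_C |C| (chi_2*chi_4)(C) conj(chi(C)):
  <chi_2*chi_4, chi_1> = (1/10)[1*(2)*conj(1) + 2*(-sqrt(5)/2 - 1/2)*conj(1) + 2*(-1/2 + sqrt(5)/2)*conj(1) + 5*(0)*conj(1)]
      = (1/10)[(2) + (-sqrt(5) - 1) + (-1 + sqrt(5)) + (0)] = 0/10 = 0
  <chi_2*chi_4, chi_2> = (1/10)[1*(2)*conj(1) + 2*(-sqrt(5)/2 - 1/2)*conj(1) + 2*(-1/2 + sqrt(5)/2)*conj(1) + 5*(0)*conj(-1)]
      = (1/10)[(2) + (-sqrt(5) - 1) + (-1 + sqrt(5)) + (0)] = 0/10 = 0
  <chi_2*chi_4, chi_3> = (1/10)[1*(2)*conj(2) + 2*(-sqrt(5)/2 - 1/2)*conj(-1/2 + sqrt(5)/2) + 2*(-1/2 + sqrt(5)/2)*conj(-sqrt(5)/2 - 1/2) + 5*(0)*conj(0)]
      = (1/10)[(4) + (-2) + (-2) + (0)] = 0/10 = 0
  <chi_2*chi_4, chi_4> = (1/10)[1*(2)*conj(2) + 2*(-sqrt(5)/2 - 1/2)*conj(-sqrt(5)/2 - 1/2) + 2*(-1/2 + sqrt(5)/2)*conj(-1/2 + sqrt(5)/2) + 5*(0)*conj(0)]
      = (1/10)[(4) + (sqrt(5) + 3) + (3 - sqrt(5)) + (0)] = 10/10 = 1
Hence the multiplicities are chi_4: 1. Dimension check: dim(chi_2)*dim(chi_4) = 1*2 = 2 and sum (mult * dim) = 1*2 = 2.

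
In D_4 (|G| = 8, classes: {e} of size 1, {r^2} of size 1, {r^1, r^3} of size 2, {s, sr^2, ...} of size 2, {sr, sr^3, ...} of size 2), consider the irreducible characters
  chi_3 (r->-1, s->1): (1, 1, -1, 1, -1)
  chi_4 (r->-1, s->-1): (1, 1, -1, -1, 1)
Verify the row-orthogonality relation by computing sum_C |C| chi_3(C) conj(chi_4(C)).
Sum = 0; so <chi_3, chi_4> = 0 (distinct irreducibles are orthogonal).

Solution. Compute term by term over conjugacy classes (|C| * chi_3(C) * conj(chi_4(C))):
  1*(1)*conj(1) + 1*(1)*conj(1) + 2*(-1)*conj(-1) + 2*(1)*conj(-1) + 2*(-1)*conj(1)
  = (1) + (1) + (2) + (-2) + (-2)
  = 0.
Dividing by |G| = 8 gives 0/8 = 0, matching the row-orthogonality relation <chi_3, chi_4> = [chi_3 = chi_4].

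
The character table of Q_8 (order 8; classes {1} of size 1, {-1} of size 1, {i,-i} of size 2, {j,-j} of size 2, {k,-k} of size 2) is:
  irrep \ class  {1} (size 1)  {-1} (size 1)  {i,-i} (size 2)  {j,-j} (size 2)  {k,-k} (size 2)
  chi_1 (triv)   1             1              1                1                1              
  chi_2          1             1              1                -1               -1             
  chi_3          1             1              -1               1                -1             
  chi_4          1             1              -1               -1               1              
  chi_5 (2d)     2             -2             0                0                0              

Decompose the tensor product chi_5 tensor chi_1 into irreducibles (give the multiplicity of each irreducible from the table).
chi_5 tensor chi_1 = chi_5 (all other irreducibles have multiplicity 0).

Why: The character of a tensor product is the pointwise product (chi_5 * chi_1)(C) = chi_5(C) * chi_1(C):
  {1}: (2)*(1), {-1}: (-2)*(1), {i,-i}: (0)*(1), {j,-j}: (0)*(1), {k,-k}: (0)*(1)
so (chi_5 * chi_1) takes values
  {1} -> 2, {-1} -> -2, {i,-i} -> 0, {j,-j} -> 0, {k,-k} -> 0.
Now take the inner product of this character with each irreducible chi from the table, <chi_5*chi_1, chi> = (1/8) sum_C |C| (chi_5*chi_1)(C) conj(chi(C)):
  <chi_5*chi_1, chi_1> = (1/8)[1*(2)*conj(1) + 1*(-2)*conj(1) + 2*(0)*conj(1) + 2*(0)*conj(1) + 2*(0)*conj(1)]
      = (1/8)[(2) + (-2) + (0) + (0) + (0)] = 0/8 = 0
  <chi_5*chi_1, chi_2> = (1/8)[1*(2)*conj(1) + 1*(-2)*conj(1) + 2*(0)*conj(1) + 2*(0)*conj(-1) + 2*(0)*conj(-1)]
      = (1/8)[(2) + (-2) + (0) + (0) + (0)] = 0/8 = 0
  <chi_5*chi_1, chi_3> = (1/8)[1*(2)*conj(1) + 1*(-2)*conj(1) + 2*(0)*conj(-1) + 2*(0)*conj(1) + 2*(0)*conj(-1)]
      = (1/8)[(2) + (-2) + (0) + (0) + (0)] = 0/8 = 0
  <chi_5*chi_1, chi_4> = (1/8)[1*(2)*conj(1) + 1*(-2)*conj(1) + 2*(0)*conj(-1) + 2*(0)*conj(-1) + 2*(0)*conj(1)]
      = (1/8)[(2) + (-2) + (0) + (0) + (0)] = 0/8 = 0
  <chi_5*chi_1, chi_5> = (1/8)[1*(2)*conj(2) + 1*(-2)*conj(-2) + 2*(0)*conj(0) + 2*(0)*conj(0) + 2*(0)*conj(0)]
      = (1/8)[(4) + (4) + (0) + (0) + (0)] = 8/8 = 1
Hence the multiplicities are chi_5: 1. Dimension check: dim(chi_5)*dim(chi_1) = 2*1 = 2 and sum (mult * dim) = 1*2 = 2.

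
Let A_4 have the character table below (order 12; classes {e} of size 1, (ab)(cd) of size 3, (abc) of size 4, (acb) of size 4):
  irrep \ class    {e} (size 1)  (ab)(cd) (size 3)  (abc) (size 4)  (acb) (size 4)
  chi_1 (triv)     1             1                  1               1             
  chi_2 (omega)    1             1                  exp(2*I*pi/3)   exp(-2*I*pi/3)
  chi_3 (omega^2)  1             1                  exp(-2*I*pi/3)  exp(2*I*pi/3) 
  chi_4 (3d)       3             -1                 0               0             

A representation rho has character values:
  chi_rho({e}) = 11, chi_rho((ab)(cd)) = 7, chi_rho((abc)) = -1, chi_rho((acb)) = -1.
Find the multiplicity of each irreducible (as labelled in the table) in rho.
Multiplicities: chi_1: 2, chi_2: 3, chi_3: 3, chi_4: 1.

Working: Use <chi_rho, chi> = (1/|G|) sum_C |C| * chi_rho(C) * conj(chi(C)) with |G| = 12 for each irreducible chi in the table:
  <chi_rho, chi_1> = (1/12)[1*(11)*conj(1) + 3*(7)*conj(1) + 4*(-1)*conj(1) + 4*(-1)*conj(1)]
      = (1/12)[(11) + (21) + (-4) + (-4)] = 24/12 = 2
  <chi_rho, chi_2> = (1/12)[1*(11)*conj(1) + 3*(7)*conj(1) + 4*(-1)*conj(exp(2*I*pi/3)) + 4*(-1)*conj(exp(-2*I*pi/3))]
      = (1/12)[(11) + (21) + (12 + 8*exp(-2*I*pi/3) + 12*exp(2*I*pi/3)) + (12 + 12*exp(-2*I*pi/3) + 8*exp(2*I*pi/3))] = 36/12 = 3
  <chi_rho, chi_3> = (1/12)[1*(11)*conj(1) + 3*(7)*conj(1) + 4*(-1)*conj(exp(-2*I*pi/3)) + 4*(-1)*conj(exp(2*I*pi/3))]
      = (1/12)[(11) + (21) + (12 + 12*exp(-2*I*pi/3) + 8*exp(2*I*pi/3)) + (12 + 8*exp(-2*I*pi/3) + 12*exp(2*I*pi/3))] = 36/12 = 3
  <chi_rho, chi_4> = (1/12)[1*(11)*conj(3) + 3*(7)*conj(-1) + 4*(-1)*conj(0) + 4*(-1)*conj(0)]
      = (1/12)[(33) + (-21) + (0) + (0)] = 12/12 = 1
(Exp terms are combined using exp(i*s)*conj(exp(i*t)) = exp(i*(s-t)), and sums of them are collapsed using the identity that for every m > 1 the m distinct m-th roots of unity sum to 0, e.g. 1 + exp(2*I*pi/3) + exp(-2*I*pi/3) = 0.)
Dimension check: dim(rho) = sum (mult * dim) = 2*1 + 3*1 + 3*1 + 1*3 = 11 = chi_rho(e) = 11.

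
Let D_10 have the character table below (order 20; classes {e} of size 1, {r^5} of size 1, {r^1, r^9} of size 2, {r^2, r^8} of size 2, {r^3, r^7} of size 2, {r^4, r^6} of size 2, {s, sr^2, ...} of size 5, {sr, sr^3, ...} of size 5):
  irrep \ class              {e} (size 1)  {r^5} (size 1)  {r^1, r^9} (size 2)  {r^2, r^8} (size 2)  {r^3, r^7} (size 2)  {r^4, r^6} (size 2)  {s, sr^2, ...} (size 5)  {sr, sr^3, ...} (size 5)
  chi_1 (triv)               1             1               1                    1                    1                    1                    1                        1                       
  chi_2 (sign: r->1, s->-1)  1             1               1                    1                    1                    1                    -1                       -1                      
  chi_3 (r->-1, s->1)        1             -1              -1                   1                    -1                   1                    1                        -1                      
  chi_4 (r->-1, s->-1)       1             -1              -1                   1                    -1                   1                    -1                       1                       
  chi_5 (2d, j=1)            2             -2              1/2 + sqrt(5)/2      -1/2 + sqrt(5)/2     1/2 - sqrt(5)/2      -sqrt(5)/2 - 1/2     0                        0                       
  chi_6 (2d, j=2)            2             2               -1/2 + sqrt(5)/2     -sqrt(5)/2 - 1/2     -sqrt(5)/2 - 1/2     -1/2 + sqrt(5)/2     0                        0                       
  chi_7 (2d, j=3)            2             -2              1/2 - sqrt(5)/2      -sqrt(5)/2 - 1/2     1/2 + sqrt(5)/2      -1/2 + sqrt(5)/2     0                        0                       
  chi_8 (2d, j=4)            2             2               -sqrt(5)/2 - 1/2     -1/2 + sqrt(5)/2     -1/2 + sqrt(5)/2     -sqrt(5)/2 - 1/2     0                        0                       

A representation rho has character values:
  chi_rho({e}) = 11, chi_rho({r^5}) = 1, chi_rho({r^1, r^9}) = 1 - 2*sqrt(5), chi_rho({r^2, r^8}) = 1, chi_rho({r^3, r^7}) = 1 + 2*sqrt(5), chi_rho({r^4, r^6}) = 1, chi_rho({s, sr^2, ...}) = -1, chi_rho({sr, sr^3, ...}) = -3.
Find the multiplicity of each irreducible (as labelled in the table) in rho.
Multiplicities: chi_1: 0, chi_2: 2, chi_3: 1, chi_4: 0, chi_5: 0, chi_6: 0, chi_7: 2, chi_8: 2.

Why: Use <chi_rho, chi> = (1/|G|) sum_C |C| * chi_rho(C) * conj(chi(C)) with |G| = 20 for each irreducible chi in the table:
  <chi_rho, chi_1> = (1/20)[1*(11)*conj(1) + 1*(1)*conj(1) + 2*(1 - 2*sqrt(5))*conj(1) + 2*(1)*conj(1) + 2*(1 + 2*sqrt(5))*conj(1) + 2*(1)*conj(1) + 5*(-1)*conj(1) + 5*(-3)*conj(1)]
      = (1/20)[(11) + (1) + (2 - 4*sqrt(5)) + (2) + (2 + 4*sqrt(5)) + (2) + (-5) + (-15)] = 0/20 = 0
  <chi_rho, chi_2> = (1/20)[1*(11)*conj(1) + 1*(1)*conj(1) + 2*(1 - 2*sqrt(5))*conj(1) + 2*(1)*conj(1) + 2*(1 + 2*sqrt(5))*conj(1) + 2*(1)*conj(1) + 5*(-1)*conj(-1) + 5*(-3)*conj(-1)]
      = (1/20)[(11) + (1) + (2 - 4*sqrt(5)) + (2) + (2 + 4*sqrt(5)) + (2) + (5) + (15)] = 40/20 = 2
  <chi_rho, chi_3> = (1/20)[1*(11)*conj(1) + 1*(1)*conj(-1) + 2*(1 - 2*sqrt(5))*conj(-1) + 2*(1)*conj(1) + 2*(1 + 2*sqrt(5))*conj(-1) + 2*(1)*conj(1) + 5*(-1)*conj(1) + 5*(-3)*conj(-1)]
      = (1/20)[(11) + (-1) + (-2 + 4*sqrt(5)) + (2) + (-4*sqrt(5) - 2) + (2) + (-5) + (15)] = 20/20 = 1
  <chi_rho, chi_4> = (1/20)[1*(11)*conj(1) + 1*(1)*conj(-1) + 2*(1 - 2*sqrt(5))*conj(-1) + 2*(1)*conj(1) + 2*(1 + 2*sqrt(5))*conj(-1) + 2*(1)*conj(1) + 5*(-1)*conj(-1) + 5*(-3)*conj(1)]
      = (1/20)[(11) + (-1) + (-2 + 4*sqrt(5)) + (2) + (-4*sqrt(5) - 2) + (2) + (5) + (-15)] = 0/20 = 0
  <chi_rho, chi_5> = (1/20)[1*(11)*conj(2) + 1*(1)*conj(-2) + 2*(1 - 2*sqrt(5))*conj(1/2 + sqrt(5)/2) + 2*(1)*conj(-1/2 + sqrt(5)/2) + 2*(1 + 2*sqrt(5))*conj(1/2 - sqrt(5)/2) + 2*(1)*conj(-sqrt(5)/2 - 1/2) + 5*(-1)*conj(0) + 5*(-3)*conj(0)]
      = (1/20)[(22) + (-2) + (-9 - sqrt(5)) + (-1 + sqrt(5)) + (-9 + sqrt(5)) + (-sqrt(5) - 1) + (0) + (0)] = 0/20 = 0
  <chi_rho, chi_6> = (1/20)[1*(11)*conj(2) + 1*(1)*conj(2) + 2*(1 - 2*sqrt(5))*conj(-1/2 + sqrt(5)/2) + 2*(1)*conj(-sqrt(5)/2 - 1/2) + 2*(1 + 2*sqrt(5))*conj(-sqrt(5)/2 - 1/2) + 2*(1)*conj(-1/2 + sqrt(5)/2) + 5*(-1)*conj(0) + 5*(-3)*conj(0)]
      = (1/20)[(22) + (2) + (-11 + 3*sqrt(5)) + (-sqrt(5) - 1) + (-11 - 3*sqrt(5)) + (-1 + sqrt(5)) + (0) + (0)] = 0/20 = 0
  <chi_rho, chi_7> = (1/20)[1*(11)*conj(2) + 1*(1)*conj(-2) + 2*(1 - 2*sqrt(5))*conj(1/2 - sqrt(5)/2) + 2*(1)*conj(-sqrt(5)/2 - 1/2) + 2*(1 + 2*sqrt(5))*conj(1/2 + sqrt(5)/2) + 2*(1)*conj(-1/2 + sqrt(5)/2) + 5*(-1)*conj(0) + 5*(-3)*conj(0)]
      = (1/20)[(22) + (-2) + (11 - 3*sqrt(5)) + (-sqrt(5) - 1) + (3*sqrt(5) + 11) + (-1 + sqrt(5)) + (0) + (0)] = 40/20 = 2
  <chi_rho, chi_8> = (1/20)[1*(11)*conj(2) + 1*(1)*conj(2) + 2*(1 - 2*sqrt(5))*conj(-sqrt(5)/2 - 1/2) + 2*(1)*conj(-1/2 + sqrt(5)/2) + 2*(1 + 2*sqrt(5))*conj(-1/2 + sqrt(5)/2) + 2*(1)*conj(-sqrt(5)/2 - 1/2) + 5*(-1)*conj(0) + 5*(-3)*conj(0)]
      = (1/20)[(22) + (2) + (sqrt(5) + 9) + (-1 + sqrt(5)) + (9 - sqrt(5)) + (-sqrt(5) - 1) + (0) + (0)] = 40/20 = 2
Dimension check: dim(rho) = sum (mult * dim) = 0*1 + 2*1 + 1*1 + 0*1 + 0*2 + 0*2 + 2*2 + 2*2 = 11 = chi_rho(e) = 11.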